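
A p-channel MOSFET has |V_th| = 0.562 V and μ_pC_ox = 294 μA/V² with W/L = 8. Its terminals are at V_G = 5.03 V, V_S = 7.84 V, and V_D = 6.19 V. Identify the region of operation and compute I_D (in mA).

V_SG = V_S − V_G = 7.84 − 5.03 = 2.81 V; V_SD = V_S − V_D = 7.84 − 6.19 = 1.65 V.
k_p = μ_pC_ox · (W/L) = 2.352 mA/V².
V_ov = V_SG − |V_th| = 2.81 − 0.562 = 2.25 V.
Since V_SD = 1.65 V < V_ov = 2.25 V, the device is in the triode region.
I_D = k_p [V_ov · V_SD − ½ V_SD²] = 2.352 × [2.25 × 1.65 − 0.5 × 1.65²] = 5.52 mA.

Triode; I_D = 5.52 mA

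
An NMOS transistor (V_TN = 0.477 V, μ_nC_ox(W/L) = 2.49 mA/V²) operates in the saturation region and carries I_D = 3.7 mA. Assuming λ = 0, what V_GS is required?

V_GS = 2.20 V

In saturation I_D = ½ k_n (V_GS − V_TN)², so V_GS − V_TN = √(2 I_D / k_n) = √(2 × 3.7 / 2.49) = 1.72 V.
V_GS = 0.477 + 1.72 = 2.2 V.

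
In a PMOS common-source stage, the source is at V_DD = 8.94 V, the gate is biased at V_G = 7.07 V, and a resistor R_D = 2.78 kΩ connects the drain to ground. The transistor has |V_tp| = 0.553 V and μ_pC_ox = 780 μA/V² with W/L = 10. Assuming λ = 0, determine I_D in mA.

V_SG = V_DD − V_G = 8.94 − 7.07 = 1.87 V, so V_ov = 1.87 − 0.553 = 1.32 V.
k_p = μ_pC_ox · (W/L) = 7.8 mA/V².
Assume saturation: I_D = ½ k_p V_ov² = 0.5 × 7.8 × 1.32² = 6.76 mA, giving V_SD = V_DD − I_D R_D = 8.94 − 6.76 × 2.78 = -9.87 V.
But -9.87 V < V_ov = 1.32 V, so the device is actually in triode.
In triode I_D = k_p[V_ov V_SD − ½ V_SD²] and I_D = (V_DD − V_SD)/R_D. Equating: 10.8 V_SD² − 29.56 V_SD + 8.94 = 0, giving V_SD = 0.346 V (the root below V_ov).
I_D = (8.94 − 0.346) / 2.78 = 3.09 mA.

I_D = 3.09 mA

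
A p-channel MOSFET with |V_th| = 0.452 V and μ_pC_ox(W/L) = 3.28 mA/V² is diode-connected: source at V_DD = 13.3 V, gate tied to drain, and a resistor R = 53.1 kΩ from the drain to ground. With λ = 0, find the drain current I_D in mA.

With gate tied to drain, V_SG = V_SD ≥ V_SG − |V_th|, so the device is in saturation.
KCL at the drain: ½ k_p (V_SG − |V_th|)² = (V_DD − V_SG)/R.
Let x = V_SG − 0.452. Then 87.1 x² + x − 12.85 = 0, giving x = 0.378 V (positive root), so V_SG = 0.83 V.
I_D = (V_DD − V_SG)/R = (13.3 − 0.83) / 53.1 = 0.235 mA.

I_D = 0.235 mA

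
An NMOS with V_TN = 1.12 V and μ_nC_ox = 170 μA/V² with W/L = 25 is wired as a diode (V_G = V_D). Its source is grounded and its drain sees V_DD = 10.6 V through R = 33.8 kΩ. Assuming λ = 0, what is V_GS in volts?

With gate tied to drain, V_GS = V_DS ≥ V_GS − V_TN, so the device is in saturation.
k_n = μ_nC_ox · (W/L) = 4.25 mA/V².
KCL at the drain: ½ k_n (V_GS − V_TN)² = (V_DD − V_GS)/R.
Let x = V_GS − 1.12. Then 71.8 x² + x − 9.48 = 0, giving x = 0.356 V (positive root), so V_GS = 1.48 V.
I_D = (V_DD − V_GS)/R = (10.6 − 1.48) / 33.8 = 0.27 mA.

V_GS = 1.48 V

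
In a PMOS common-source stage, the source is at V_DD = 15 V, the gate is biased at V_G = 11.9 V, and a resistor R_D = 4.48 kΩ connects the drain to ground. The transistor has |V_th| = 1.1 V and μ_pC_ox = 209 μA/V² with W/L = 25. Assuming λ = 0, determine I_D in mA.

I_D = 3.27 mA

V_SG = V_DD − V_G = 15 − 11.9 = 3.1 V, so V_ov = 3.1 − 1.1 = 2 V.
k_p = μ_pC_ox · (W/L) = 5.225 mA/V².
Assume saturation: I_D = ½ k_p V_ov² = 0.5 × 5.225 × 2² = 10.4 mA, giving V_SD = V_DD − I_D R_D = 15 − 10.4 × 4.48 = -31.8 V.
But -31.8 V < V_ov = 2 V, so the device is actually in triode.
In triode I_D = k_p[V_ov V_SD − ½ V_SD²] and I_D = (V_DD − V_SD)/R_D. Equating: 11.7 V_SD² − 47.82 V_SD + 15 = 0, giving V_SD = 0.342 V (the root below V_ov).
I_D = (15 − 0.342) / 4.48 = 3.27 mA.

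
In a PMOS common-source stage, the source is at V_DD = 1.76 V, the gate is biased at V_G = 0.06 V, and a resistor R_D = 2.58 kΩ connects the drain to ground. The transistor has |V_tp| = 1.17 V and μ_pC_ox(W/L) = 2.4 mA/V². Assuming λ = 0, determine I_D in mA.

V_SG = V_DD − V_G = 1.76 − 0.06 = 1.7 V, so V_ov = 1.7 − 1.17 = 0.53 V.
Assume saturation: I_D = ½ k_p V_ov² = 0.5 × 2.4 × 0.53² = 0.337 mA, giving V_SD = V_DD − I_D R_D = 1.76 − 0.337 × 2.58 = 0.89 V.
V_SD = 0.89 V ≥ V_ov = 0.53 V, confirming saturation.

I_D = 0.337 mA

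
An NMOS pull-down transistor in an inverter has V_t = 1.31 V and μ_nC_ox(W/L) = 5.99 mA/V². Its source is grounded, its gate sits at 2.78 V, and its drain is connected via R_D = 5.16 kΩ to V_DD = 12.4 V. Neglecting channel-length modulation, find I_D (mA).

I_D = 2.35 mA

V_GS = V_G = 2.78 V, so V_ov = 2.78 − 1.31 = 1.47 V.
Assume saturation: I_D = ½ k_n V_ov² = 0.5 × 5.99 × 1.47² = 6.47 mA, giving V_DS = V_DD − I_D R_D = 12.4 − 6.47 × 5.16 = -21 V.
But -21 V < V_ov = 1.47 V, so the device is actually in triode.
In triode I_D = k_n[V_ov V_DS − ½ V_DS²] and I_D = (V_DD − V_DS)/R_D. Equating: 15.5 V_DS² − 46.44 V_DS + 12.4 = 0, giving V_DS = 0.296 V (the root below V_ov).
I_D = (12.4 − 0.296) / 5.16 = 2.35 mA.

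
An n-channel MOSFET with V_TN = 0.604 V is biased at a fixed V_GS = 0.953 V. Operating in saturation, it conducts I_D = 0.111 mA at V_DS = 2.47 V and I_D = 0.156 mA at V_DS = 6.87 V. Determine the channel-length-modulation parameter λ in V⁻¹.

λ = 0.119 V⁻¹

With V_GS fixed, I_D ∝ (1 + λ V_DS) in saturation, so I_D2/I_D1 = (1 + λ V_DS2)/(1 + λ V_DS1).
0.156/0.111 = 1.405 = (1 + 6.87 λ)/(1 + 2.47 λ).
Solving: λ (I_D1 V_DS2 − I_D2 V_DS1) = I_D2 − I_D1, so λ = (0.156 − 0.111) / (0.111 × 6.87 − 0.156 × 2.47) = 0.045 / 0.377 = 0.119 V⁻¹.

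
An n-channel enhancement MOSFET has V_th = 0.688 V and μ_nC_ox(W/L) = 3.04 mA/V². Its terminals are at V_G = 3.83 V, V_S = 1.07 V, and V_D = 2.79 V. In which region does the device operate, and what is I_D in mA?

V_GS = V_G − V_S = 3.83 − 1.07 = 2.76 V; V_DS = V_D − V_S = 2.79 − 1.07 = 1.72 V.
V_ov = V_GS − V_th = 2.76 − 0.688 = 2.07 V.
Since V_DS = 1.72 V < V_ov = 2.07 V, the device is in the triode region.
I_D = k_n [V_ov · V_DS − ½ V_DS²] = 3.04 × [2.07 × 1.72 − 0.5 × 1.72²] = 6.34 mA.

Triode; I_D = 6.34 mA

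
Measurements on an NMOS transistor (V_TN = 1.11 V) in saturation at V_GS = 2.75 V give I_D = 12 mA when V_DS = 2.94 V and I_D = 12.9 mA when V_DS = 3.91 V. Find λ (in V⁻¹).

λ = 0.100 V⁻¹

With V_GS fixed, I_D ∝ (1 + λ V_DS) in saturation, so I_D2/I_D1 = (1 + λ V_DS2)/(1 + λ V_DS1).
12.9/12 = 1.075 = (1 + 3.91 λ)/(1 + 2.94 λ).
Solving: λ (I_D1 V_DS2 − I_D2 V_DS1) = I_D2 − I_D1, so λ = (12.9 − 12) / (12 × 3.91 − 12.9 × 2.94) = 0.9 / 8.99 = 0.1 V⁻¹.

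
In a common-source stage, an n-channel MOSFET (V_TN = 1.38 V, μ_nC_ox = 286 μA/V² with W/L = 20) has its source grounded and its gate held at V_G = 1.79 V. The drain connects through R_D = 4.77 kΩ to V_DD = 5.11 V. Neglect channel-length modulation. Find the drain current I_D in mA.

V_GS = V_G = 1.79 V, so V_ov = 1.79 − 1.38 = 0.41 V.
k_n = μ_nC_ox · (W/L) = 5.72 mA/V².
Assume saturation: I_D = ½ k_n V_ov² = 0.5 × 5.72 × 0.41² = 0.481 mA, giving V_DS = V_DD − I_D R_D = 5.11 − 0.481 × 4.77 = 2.82 V.
V_DS = 2.82 V ≥ V_ov = 0.41 V, confirming saturation.

I_D = 0.481 mA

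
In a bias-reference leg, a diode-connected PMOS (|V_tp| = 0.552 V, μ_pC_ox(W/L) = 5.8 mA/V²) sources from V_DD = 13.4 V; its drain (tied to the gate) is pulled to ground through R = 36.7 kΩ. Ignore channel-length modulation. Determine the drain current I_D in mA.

With gate tied to drain, V_SG = V_SD ≥ V_SG − |V_tp|, so the device is in saturation.
KCL at the drain: ½ k_p (V_SG − |V_tp|)² = (V_DD − V_SG)/R.
Let x = V_SG − 0.552. Then 106 x² + x − 12.85 = 0, giving x = 0.343 V (positive root), so V_SG = 0.895 V.
I_D = (V_DD − V_SG)/R = (13.4 − 0.895) / 36.7 = 0.341 mA.

I_D = 0.341 mA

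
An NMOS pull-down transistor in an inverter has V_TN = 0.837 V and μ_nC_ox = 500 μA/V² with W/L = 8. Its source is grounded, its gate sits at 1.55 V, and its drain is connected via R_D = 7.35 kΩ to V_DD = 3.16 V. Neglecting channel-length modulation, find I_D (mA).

V_GS = V_G = 1.55 V, so V_ov = 1.55 − 0.837 = 0.713 V.
k_n = μ_nC_ox · (W/L) = 4 mA/V².
Assume saturation: I_D = ½ k_n V_ov² = 0.5 × 4 × 0.713² = 1.02 mA, giving V_DS = V_DD − I_D R_D = 3.16 − 1.02 × 7.35 = -4.31 V.
But -4.31 V < V_ov = 0.713 V, so the device is actually in triode.
In triode I_D = k_n[V_ov V_DS − ½ V_DS²] and I_D = (V_DD − V_DS)/R_D. Equating: 14.7 V_DS² − 21.96 V_DS + 3.16 = 0, giving V_DS = 0.161 V (the root below V_ov).
I_D = (3.16 − 0.161) / 7.35 = 0.408 mA.

I_D = 0.408 mA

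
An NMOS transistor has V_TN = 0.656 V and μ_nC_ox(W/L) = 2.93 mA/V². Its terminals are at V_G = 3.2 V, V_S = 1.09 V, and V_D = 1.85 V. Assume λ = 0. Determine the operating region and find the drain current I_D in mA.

V_GS = V_G − V_S = 3.2 − 1.09 = 2.11 V; V_DS = V_D − V_S = 1.85 − 1.09 = 0.76 V.
V_ov = V_GS − V_TN = 2.11 − 0.656 = 1.45 V.
Since V_DS = 0.76 V < V_ov = 1.45 V, the device is in the triode region.
I_D = k_n [V_ov · V_DS − ½ V_DS²] = 2.93 × [1.45 × 0.76 − 0.5 × 0.76²] = 2.39 mA.

Triode; I_D = 2.39 mA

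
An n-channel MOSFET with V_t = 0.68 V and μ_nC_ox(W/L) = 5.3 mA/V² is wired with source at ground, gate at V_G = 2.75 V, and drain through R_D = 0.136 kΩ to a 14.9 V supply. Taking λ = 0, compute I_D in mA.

V_GS = V_G = 2.75 V, so V_ov = 2.75 − 0.68 = 2.07 V.
Assume saturation: I_D = ½ k_n V_ov² = 0.5 × 5.3 × 2.07² = 11.4 mA, giving V_DS = V_DD − I_D R_D = 14.9 − 11.4 × 0.136 = 13.4 V.
V_DS = 13.4 V ≥ V_ov = 2.07 V, confirming saturation.

I_D = 11.4 mA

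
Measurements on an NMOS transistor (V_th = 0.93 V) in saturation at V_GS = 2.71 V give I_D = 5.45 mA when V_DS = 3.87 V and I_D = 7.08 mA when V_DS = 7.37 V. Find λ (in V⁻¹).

λ = 0.128 V⁻¹

With V_GS fixed, I_D ∝ (1 + λ V_DS) in saturation, so I_D2/I_D1 = (1 + λ V_DS2)/(1 + λ V_DS1).
7.08/5.45 = 1.299 = (1 + 7.37 λ)/(1 + 3.87 λ).
Solving: λ (I_D1 V_DS2 − I_D2 V_DS1) = I_D2 − I_D1, so λ = (7.08 − 5.45) / (5.45 × 7.37 − 7.08 × 3.87) = 1.63 / 12.8 = 0.128 V⁻¹.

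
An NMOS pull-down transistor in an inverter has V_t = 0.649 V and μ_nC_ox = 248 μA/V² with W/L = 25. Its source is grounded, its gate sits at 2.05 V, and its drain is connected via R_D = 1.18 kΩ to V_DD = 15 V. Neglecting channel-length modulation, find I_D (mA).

V_GS = V_G = 2.05 V, so V_ov = 2.05 − 0.649 = 1.4 V.
k_n = μ_nC_ox · (W/L) = 6.2 mA/V².
Assume saturation: I_D = ½ k_n V_ov² = 0.5 × 6.2 × 1.4² = 6.08 mA, giving V_DS = V_DD − I_D R_D = 15 − 6.08 × 1.18 = 7.82 V.
V_DS = 7.82 V ≥ V_ov = 1.4 V, confirming saturation.

I_D = 6.08 mA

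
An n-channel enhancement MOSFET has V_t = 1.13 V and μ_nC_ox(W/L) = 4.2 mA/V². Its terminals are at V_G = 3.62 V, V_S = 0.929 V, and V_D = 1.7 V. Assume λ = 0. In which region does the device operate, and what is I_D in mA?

Triode; I_D = 3.81 mA

V_GS = V_G − V_S = 3.62 − 0.929 = 2.69 V; V_DS = V_D − V_S = 1.7 − 0.929 = 0.771 V.
V_ov = V_GS − V_t = 2.69 − 1.13 = 1.56 V.
Since V_DS = 0.771 V < V_ov = 1.56 V, the device is in the triode region.
I_D = k_n [V_ov · V_DS − ½ V_DS²] = 4.2 × [1.56 × 0.771 − 0.5 × 0.771²] = 3.81 mA.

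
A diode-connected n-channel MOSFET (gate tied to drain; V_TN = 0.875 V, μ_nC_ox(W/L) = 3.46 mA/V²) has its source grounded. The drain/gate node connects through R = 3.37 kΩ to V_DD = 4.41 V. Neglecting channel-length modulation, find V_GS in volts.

With gate tied to drain, V_GS = V_DS ≥ V_GS − V_TN, so the device is in saturation.
KCL at the drain: ½ k_n (V_GS − V_TN)² = (V_DD − V_GS)/R.
Let x = V_GS − 0.875. Then 5.83 x² + x − 3.535 = 0, giving x = 0.698 V (positive root), so V_GS = 1.57 V.
I_D = (V_DD − V_GS)/R = (4.41 − 1.57) / 3.37 = 0.842 mA.

V_GS = 1.57 V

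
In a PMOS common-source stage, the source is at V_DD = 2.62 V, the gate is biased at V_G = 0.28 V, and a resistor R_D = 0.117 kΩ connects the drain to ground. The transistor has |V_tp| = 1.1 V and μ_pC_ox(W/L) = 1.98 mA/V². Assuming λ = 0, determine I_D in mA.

V_SG = V_DD − V_G = 2.62 − 0.28 = 2.34 V, so V_ov = 2.34 − 1.1 = 1.24 V.
Assume saturation: I_D = ½ k_p V_ov² = 0.5 × 1.98 × 1.24² = 1.52 mA, giving V_SD = V_DD − I_D R_D = 2.62 − 1.52 × 0.117 = 2.44 V.
V_SD = 2.44 V ≥ V_ov = 1.24 V, confirming saturation.

I_D = 1.52 mA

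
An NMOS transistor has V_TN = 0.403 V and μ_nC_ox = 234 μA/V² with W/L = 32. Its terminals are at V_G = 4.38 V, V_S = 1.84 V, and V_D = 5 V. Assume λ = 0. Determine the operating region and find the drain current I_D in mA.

Saturation; I_D = 17.1 mA

V_GS = V_G − V_S = 4.38 − 1.84 = 2.54 V; V_DS = V_D − V_S = 5 − 1.84 = 3.16 V.
k_n = μ_nC_ox · (W/L) = 7.488 mA/V².
V_ov = V_GS − V_TN = 2.54 − 0.403 = 2.14 V.
Since V_DS = 3.16 V ≥ V_ov = 2.14 V, the device is in saturation.
I_D = ½ k_n V_ov² = 0.5 × 7.488 × 2.14² = 17.1 mA.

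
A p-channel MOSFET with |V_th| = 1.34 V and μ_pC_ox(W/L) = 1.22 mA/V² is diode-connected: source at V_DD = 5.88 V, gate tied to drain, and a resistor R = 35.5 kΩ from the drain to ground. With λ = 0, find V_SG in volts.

V_SG = 1.78 V

With gate tied to drain, V_SG = V_SD ≥ V_SG − |V_th|, so the device is in saturation.
KCL at the drain: ½ k_p (V_SG − |V_th|)² = (V_DD − V_SG)/R.
Let x = V_SG − 1.34. Then 21.7 x² + x − 4.54 = 0, giving x = 0.435 V (positive root), so V_SG = 1.78 V.
I_D = (V_DD − V_SG)/R = (5.88 − 1.78) / 35.5 = 0.116 mA.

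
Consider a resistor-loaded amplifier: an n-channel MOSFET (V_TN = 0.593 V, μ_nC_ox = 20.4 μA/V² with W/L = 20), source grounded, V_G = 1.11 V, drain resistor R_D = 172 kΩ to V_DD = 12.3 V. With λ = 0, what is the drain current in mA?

V_GS = V_G = 1.11 V, so V_ov = 1.11 − 0.593 = 0.517 V.
k_n = μ_nC_ox · (W/L) = 0.408 mA/V².
Assume saturation: I_D = ½ k_n V_ov² = 0.5 × 0.408 × 0.517² = 0.0545 mA, giving V_DS = V_DD − I_D R_D = 12.3 − 0.0545 × 172 = 2.92 V.
V_DS = 2.92 V ≥ V_ov = 0.517 V, confirming saturation.

I_D = 0.0545 mA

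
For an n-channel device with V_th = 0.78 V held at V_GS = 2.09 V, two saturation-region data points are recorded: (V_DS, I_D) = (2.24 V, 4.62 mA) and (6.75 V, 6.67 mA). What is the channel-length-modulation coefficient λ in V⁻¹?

λ = 0.126 V⁻¹

With V_GS fixed, I_D ∝ (1 + λ V_DS) in saturation, so I_D2/I_D1 = (1 + λ V_DS2)/(1 + λ V_DS1).
6.67/4.62 = 1.444 = (1 + 6.75 λ)/(1 + 2.24 λ).
Solving: λ (I_D1 V_DS2 − I_D2 V_DS1) = I_D2 − I_D1, so λ = (6.67 − 4.62) / (4.62 × 6.75 − 6.67 × 2.24) = 2.05 / 16.2 = 0.126 V⁻¹.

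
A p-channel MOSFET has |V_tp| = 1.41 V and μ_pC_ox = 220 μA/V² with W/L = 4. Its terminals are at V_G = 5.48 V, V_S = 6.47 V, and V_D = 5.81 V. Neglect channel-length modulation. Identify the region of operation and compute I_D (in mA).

V_SG = V_S − V_G = 6.47 − 5.48 = 0.99 V; V_SD = V_S − V_D = 6.47 − 5.81 = 0.66 V.
V_SG = 0.99 V < |V_tp| = 1.41 V, so the transistor is in cutoff.

Cutoff; I_D = 0 mA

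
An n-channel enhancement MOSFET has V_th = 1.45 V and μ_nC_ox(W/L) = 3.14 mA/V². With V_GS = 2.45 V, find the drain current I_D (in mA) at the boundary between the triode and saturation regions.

At the boundary V_DS = V_ov = V_GS − V_th = 2.45 − 1.45 = 1 V.
I_D = ½ k_n V_ov² = 0.5 × 3.14 × 1² = 1.57 mA.

I_D = 1.57 mA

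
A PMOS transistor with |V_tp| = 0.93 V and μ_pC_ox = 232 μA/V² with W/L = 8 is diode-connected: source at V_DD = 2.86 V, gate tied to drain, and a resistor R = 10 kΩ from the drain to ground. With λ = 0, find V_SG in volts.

V_SG = 1.34 V

With gate tied to drain, V_SG = V_SD ≥ V_SG − |V_tp|, so the device is in saturation.
k_p = μ_pC_ox · (W/L) = 1.856 mA/V².
KCL at the drain: ½ k_p (V_SG − |V_tp|)² = (V_DD − V_SG)/R.
Let x = V_SG − 0.93. Then 9.28 x² + x − 1.93 = 0, giving x = 0.405 V (positive root), so V_SG = 1.34 V.
I_D = (V_DD − V_SG)/R = (2.86 − 1.34) / 10 = 0.152 mA.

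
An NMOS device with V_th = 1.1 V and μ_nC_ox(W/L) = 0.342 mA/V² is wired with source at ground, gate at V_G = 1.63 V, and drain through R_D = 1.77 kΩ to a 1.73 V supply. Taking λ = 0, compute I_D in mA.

I_D = 0.0480 mA

V_GS = V_G = 1.63 V, so V_ov = 1.63 − 1.1 = 0.53 V.
Assume saturation: I_D = ½ k_n V_ov² = 0.5 × 0.342 × 0.53² = 0.048 mA, giving V_DS = V_DD − I_D R_D = 1.73 − 0.048 × 1.77 = 1.64 V.
V_DS = 1.64 V ≥ V_ov = 0.53 V, confirming saturation.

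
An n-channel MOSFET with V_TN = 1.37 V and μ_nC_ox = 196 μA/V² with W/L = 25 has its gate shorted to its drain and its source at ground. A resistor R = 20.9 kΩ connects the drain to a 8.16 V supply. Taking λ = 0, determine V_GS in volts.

V_GS = 1.72 V

With gate tied to drain, V_GS = V_DS ≥ V_GS − V_TN, so the device is in saturation.
k_n = μ_nC_ox · (W/L) = 4.9 mA/V².
KCL at the drain: ½ k_n (V_GS − V_TN)² = (V_DD − V_GS)/R.
Let x = V_GS − 1.37. Then 51.2 x² + x − 6.79 = 0, giving x = 0.355 V (positive root), so V_GS = 1.72 V.
I_D = (V_DD − V_GS)/R = (8.16 − 1.72) / 20.9 = 0.308 mA.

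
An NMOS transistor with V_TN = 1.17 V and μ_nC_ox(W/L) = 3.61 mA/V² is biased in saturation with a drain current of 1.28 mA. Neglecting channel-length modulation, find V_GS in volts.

V_GS = 2.01 V

In saturation I_D = ½ k_n (V_GS − V_TN)², so V_GS − V_TN = √(2 I_D / k_n) = √(2 × 1.28 / 3.61) = 0.842 V.
V_GS = 1.17 + 0.842 = 2.01 V.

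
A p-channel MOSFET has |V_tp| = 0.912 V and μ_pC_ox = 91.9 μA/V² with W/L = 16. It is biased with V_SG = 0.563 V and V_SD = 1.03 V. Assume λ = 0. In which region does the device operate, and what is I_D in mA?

V_SG = 0.563 V < |V_tp| = 0.912 V, so the transistor is in cutoff.

Cutoff; I_D = 0 mA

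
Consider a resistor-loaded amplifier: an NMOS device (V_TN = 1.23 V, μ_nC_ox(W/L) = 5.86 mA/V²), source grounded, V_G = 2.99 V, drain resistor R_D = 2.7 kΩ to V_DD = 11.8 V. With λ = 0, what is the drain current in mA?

I_D = 4.20 mA

V_GS = V_G = 2.99 V, so V_ov = 2.99 − 1.23 = 1.76 V.
Assume saturation: I_D = ½ k_n V_ov² = 0.5 × 5.86 × 1.76² = 9.08 mA, giving V_DS = V_DD − I_D R_D = 11.8 − 9.08 × 2.7 = -12.7 V.
But -12.7 V < V_ov = 1.76 V, so the device is actually in triode.
In triode I_D = k_n[V_ov V_DS − ½ V_DS²] and I_D = (V_DD − V_DS)/R_D. Equating: 7.91 V_DS² − 28.85 V_DS + 11.8 = 0, giving V_DS = 0.47 V (the root below V_ov).
I_D = (11.8 − 0.47) / 2.7 = 4.2 mA.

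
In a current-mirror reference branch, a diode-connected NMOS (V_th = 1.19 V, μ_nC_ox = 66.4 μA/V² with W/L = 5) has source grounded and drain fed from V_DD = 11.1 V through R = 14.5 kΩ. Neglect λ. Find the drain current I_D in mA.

I_D = 0.557 mA

With gate tied to drain, V_GS = V_DS ≥ V_GS − V_th, so the device is in saturation.
k_n = μ_nC_ox · (W/L) = 0.332 mA/V².
KCL at the drain: ½ k_n (V_GS − V_th)² = (V_DD − V_GS)/R.
Let x = V_GS − 1.19. Then 2.41 x² + x − 9.91 = 0, giving x = 1.83 V (positive root), so V_GS = 3.02 V.
I_D = (V_DD − V_GS)/R = (11.1 − 3.02) / 14.5 = 0.557 mA.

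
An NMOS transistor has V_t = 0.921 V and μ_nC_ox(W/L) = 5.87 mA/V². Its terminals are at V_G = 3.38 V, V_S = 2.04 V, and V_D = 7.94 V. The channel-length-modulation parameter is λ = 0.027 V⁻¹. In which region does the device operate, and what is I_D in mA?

Saturation; I_D = 0.597 mA

V_GS = V_G − V_S = 3.38 − 2.04 = 1.34 V; V_DS = V_D − V_S = 7.94 − 2.04 = 5.9 V.
V_ov = V_GS − V_t = 1.34 − 0.921 = 0.419 V.
Since V_DS = 5.9 V ≥ V_ov = 0.419 V, the device is in saturation.
I_D = ½ k_n V_ov² (1 + λ V_DS) = 0.5 × 5.87 × 0.419² × (1 + 0.027 × 5.9) = 0.597 mA.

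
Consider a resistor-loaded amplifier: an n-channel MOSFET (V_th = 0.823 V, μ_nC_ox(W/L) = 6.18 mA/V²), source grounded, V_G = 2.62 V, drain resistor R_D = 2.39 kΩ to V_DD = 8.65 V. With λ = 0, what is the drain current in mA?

V_GS = V_G = 2.62 V, so V_ov = 2.62 − 0.823 = 1.8 V.
Assume saturation: I_D = ½ k_n V_ov² = 0.5 × 6.18 × 1.8² = 9.98 mA, giving V_DS = V_DD − I_D R_D = 8.65 − 9.98 × 2.39 = -15.2 V.
But -15.2 V < V_ov = 1.8 V, so the device is actually in triode.
In triode I_D = k_n[V_ov V_DS − ½ V_DS²] and I_D = (V_DD − V_DS)/R_D. Equating: 7.39 V_DS² − 27.54 V_DS + 8.65 = 0, giving V_DS = 0.346 V (the root below V_ov).
I_D = (8.65 − 0.346) / 2.39 = 3.47 mA.

I_D = 3.47 mA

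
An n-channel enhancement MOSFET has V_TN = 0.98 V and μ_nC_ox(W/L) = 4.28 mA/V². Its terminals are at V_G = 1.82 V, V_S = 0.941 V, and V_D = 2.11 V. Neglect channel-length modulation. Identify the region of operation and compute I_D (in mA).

V_GS = V_G − V_S = 1.82 − 0.941 = 0.879 V; V_DS = V_D − V_S = 2.11 − 0.941 = 1.17 V.
V_GS = 0.879 V < V_TN = 0.98 V, so the transistor is in cutoff.

Cutoff; I_D = 0 mA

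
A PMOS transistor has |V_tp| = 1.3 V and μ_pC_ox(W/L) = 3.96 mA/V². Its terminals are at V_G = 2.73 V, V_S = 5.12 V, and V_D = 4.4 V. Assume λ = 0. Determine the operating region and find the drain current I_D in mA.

V_SG = V_S − V_G = 5.12 − 2.73 = 2.39 V; V_SD = V_S − V_D = 5.12 − 4.4 = 0.72 V.
V_ov = V_SG − |V_tp| = 2.39 − 1.3 = 1.09 V.
Since V_SD = 0.72 V < V_ov = 1.09 V, the device is in the triode region.
I_D = k_p [V_ov · V_SD − ½ V_SD²] = 3.96 × [1.09 × 0.72 − 0.5 × 0.72²] = 2.08 mA.

Triode; I_D = 2.08 mA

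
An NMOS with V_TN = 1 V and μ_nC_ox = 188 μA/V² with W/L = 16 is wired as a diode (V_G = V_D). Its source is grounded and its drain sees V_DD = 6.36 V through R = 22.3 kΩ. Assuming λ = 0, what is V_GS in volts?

With gate tied to drain, V_GS = V_DS ≥ V_GS − V_TN, so the device is in saturation.
k_n = μ_nC_ox · (W/L) = 3.008 mA/V².
KCL at the drain: ½ k_n (V_GS − V_TN)² = (V_DD − V_GS)/R.
Let x = V_GS − 1. Then 33.5 x² + x − 5.36 = 0, giving x = 0.385 V (positive root), so V_GS = 1.39 V.
I_D = (V_DD − V_GS)/R = (6.36 − 1.39) / 22.3 = 0.223 mA.

V_GS = 1.39 V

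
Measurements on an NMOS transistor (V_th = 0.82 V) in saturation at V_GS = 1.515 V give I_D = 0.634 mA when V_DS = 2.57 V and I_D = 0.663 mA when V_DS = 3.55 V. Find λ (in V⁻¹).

λ = 0.0530 V⁻¹

With V_GS fixed, I_D ∝ (1 + λ V_DS) in saturation, so I_D2/I_D1 = (1 + λ V_DS2)/(1 + λ V_DS1).
0.663/0.634 = 1.046 = (1 + 3.55 λ)/(1 + 2.57 λ).
Solving: λ (I_D1 V_DS2 − I_D2 V_DS1) = I_D2 − I_D1, so λ = (0.663 − 0.634) / (0.634 × 3.55 − 0.663 × 2.57) = 0.029 / 0.547 = 0.053 V⁻¹.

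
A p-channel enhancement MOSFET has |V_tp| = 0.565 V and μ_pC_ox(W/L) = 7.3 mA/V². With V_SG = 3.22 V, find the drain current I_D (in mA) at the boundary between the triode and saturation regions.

At the boundary V_SD = V_ov = V_SG − |V_tp| = 3.22 − 0.565 = 2.66 V.
I_D = ½ k_p V_ov² = 0.5 × 7.3 × 2.66² = 25.7 mA.

I_D = 25.7 mA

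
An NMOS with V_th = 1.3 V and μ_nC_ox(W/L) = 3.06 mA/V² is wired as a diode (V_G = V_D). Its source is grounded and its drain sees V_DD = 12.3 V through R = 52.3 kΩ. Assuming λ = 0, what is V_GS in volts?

With gate tied to drain, V_GS = V_DS ≥ V_GS − V_th, so the device is in saturation.
KCL at the drain: ½ k_n (V_GS − V_th)² = (V_DD − V_GS)/R.
Let x = V_GS − 1.3. Then 80 x² + x − 11 = 0, giving x = 0.365 V (positive root), so V_GS = 1.66 V.
I_D = (V_DD − V_GS)/R = (12.3 − 1.66) / 52.3 = 0.203 mA.

V_GS = 1.66 V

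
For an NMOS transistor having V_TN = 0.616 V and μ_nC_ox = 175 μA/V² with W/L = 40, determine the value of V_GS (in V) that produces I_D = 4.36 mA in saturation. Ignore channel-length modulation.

V_GS = 1.73 V

k_n = μ_nC_ox · (W/L) = 7 mA/V².
In saturation I_D = ½ k_n (V_GS − V_TN)², so V_GS − V_TN = √(2 I_D / k_n) = √(2 × 4.36 / 7) = 1.12 V.
V_GS = 0.616 + 1.12 = 1.73 V.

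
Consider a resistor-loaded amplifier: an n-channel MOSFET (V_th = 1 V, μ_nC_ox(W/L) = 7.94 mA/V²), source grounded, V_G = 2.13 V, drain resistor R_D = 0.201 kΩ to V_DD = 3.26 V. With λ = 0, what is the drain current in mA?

V_GS = V_G = 2.13 V, so V_ov = 2.13 − 1 = 1.13 V.
Assume saturation: I_D = ½ k_n V_ov² = 0.5 × 7.94 × 1.13² = 5.07 mA, giving V_DS = V_DD − I_D R_D = 3.26 − 5.07 × 0.201 = 2.24 V.
V_DS = 2.24 V ≥ V_ov = 1.13 V, confirming saturation.

I_D = 5.07 mA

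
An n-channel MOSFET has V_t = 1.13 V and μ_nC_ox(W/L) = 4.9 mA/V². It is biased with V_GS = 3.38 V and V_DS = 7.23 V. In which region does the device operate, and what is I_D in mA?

V_ov = V_GS − V_t = 3.38 − 1.13 = 2.25 V.
Since V_DS = 7.23 V ≥ V_ov = 2.25 V, the device is in saturation.
I_D = ½ k_n V_ov² = 0.5 × 4.9 × 2.25² = 12.4 mA.

Saturation; I_D = 12.4 mA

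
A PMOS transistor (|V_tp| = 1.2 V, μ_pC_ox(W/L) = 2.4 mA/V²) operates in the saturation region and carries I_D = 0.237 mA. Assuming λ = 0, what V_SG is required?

In saturation I_D = ½ k_p (V_SG − |V_tp|)², so V_SG − |V_tp| = √(2 I_D / k_p) = √(2 × 0.237 / 2.4) = 0.444 V.
V_SG = 1.2 + 0.444 = 1.64 V.

V_SG = 1.64 V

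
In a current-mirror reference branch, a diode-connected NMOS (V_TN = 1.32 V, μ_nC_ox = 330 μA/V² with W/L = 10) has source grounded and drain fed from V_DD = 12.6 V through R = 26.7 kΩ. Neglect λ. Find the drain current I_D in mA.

I_D = 0.404 mA

With gate tied to drain, V_GS = V_DS ≥ V_GS − V_TN, so the device is in saturation.
k_n = μ_nC_ox · (W/L) = 3.3 mA/V².
KCL at the drain: ½ k_n (V_GS − V_TN)² = (V_DD − V_GS)/R.
Let x = V_GS − 1.32. Then 44.1 x² + x − 11.28 = 0, giving x = 0.495 V (positive root), so V_GS = 1.81 V.
I_D = (V_DD − V_GS)/R = (12.6 − 1.81) / 26.7 = 0.404 mA.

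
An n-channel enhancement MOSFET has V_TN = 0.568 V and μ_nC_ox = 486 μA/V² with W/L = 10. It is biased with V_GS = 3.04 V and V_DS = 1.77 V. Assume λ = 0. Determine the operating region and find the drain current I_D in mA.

Triode; I_D = 13.7 mA

k_n = μ_nC_ox · (W/L) = 4.86 mA/V².
V_ov = V_GS − V_TN = 3.04 − 0.568 = 2.47 V.
Since V_DS = 1.77 V < V_ov = 2.47 V, the device is in the triode region.
I_D = k_n [V_ov · V_DS − ½ V_DS²] = 4.86 × [2.47 × 1.77 − 0.5 × 1.77²] = 13.7 mA.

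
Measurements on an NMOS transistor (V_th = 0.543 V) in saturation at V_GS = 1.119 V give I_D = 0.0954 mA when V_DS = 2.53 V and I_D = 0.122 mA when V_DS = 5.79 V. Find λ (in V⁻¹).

λ = 0.109 V⁻¹

With V_GS fixed, I_D ∝ (1 + λ V_DS) in saturation, so I_D2/I_D1 = (1 + λ V_DS2)/(1 + λ V_DS1).
0.122/0.0954 = 1.279 = (1 + 5.79 λ)/(1 + 2.53 λ).
Solving: λ (I_D1 V_DS2 − I_D2 V_DS1) = I_D2 − I_D1, so λ = (0.122 − 0.0954) / (0.0954 × 5.79 − 0.122 × 2.53) = 0.0266 / 0.244 = 0.109 V⁻¹.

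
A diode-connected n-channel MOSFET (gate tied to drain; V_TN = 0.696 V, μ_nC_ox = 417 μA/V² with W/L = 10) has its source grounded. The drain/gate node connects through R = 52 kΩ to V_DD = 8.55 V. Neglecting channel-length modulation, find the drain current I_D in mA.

With gate tied to drain, V_GS = V_DS ≥ V_GS − V_TN, so the device is in saturation.
k_n = μ_nC_ox · (W/L) = 4.17 mA/V².
KCL at the drain: ½ k_n (V_GS − V_TN)² = (V_DD − V_GS)/R.
Let x = V_GS − 0.696. Then 108 x² + x − 7.854 = 0, giving x = 0.265 V (positive root), so V_GS = 0.961 V.
I_D = (V_DD − V_GS)/R = (8.55 − 0.961) / 52 = 0.146 mA.

I_D = 0.146 mA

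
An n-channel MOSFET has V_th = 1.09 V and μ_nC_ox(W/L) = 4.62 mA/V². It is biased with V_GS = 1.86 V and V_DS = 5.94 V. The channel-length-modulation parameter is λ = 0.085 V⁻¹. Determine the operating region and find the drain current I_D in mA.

Saturation; I_D = 2.06 mA

V_ov = V_GS − V_th = 1.86 − 1.09 = 0.77 V.
Since V_DS = 5.94 V ≥ V_ov = 0.77 V, the device is in saturation.
I_D = ½ k_n V_ov² (1 + λ V_DS) = 0.5 × 4.62 × 0.77² × (1 + 0.085 × 5.94) = 2.06 mA.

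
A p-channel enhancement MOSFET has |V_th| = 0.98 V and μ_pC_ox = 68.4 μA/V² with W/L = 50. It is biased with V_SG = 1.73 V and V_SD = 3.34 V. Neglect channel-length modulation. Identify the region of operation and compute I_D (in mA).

k_p = μ_pC_ox · (W/L) = 3.42 mA/V².
V_ov = V_SG − |V_th| = 1.73 − 0.98 = 0.75 V.
Since V_SD = 3.34 V ≥ V_ov = 0.75 V, the device is in saturation.
I_D = ½ k_p V_ov² = 0.5 × 3.42 × 0.75² = 0.962 mA.

Saturation; I_D = 0.962 mA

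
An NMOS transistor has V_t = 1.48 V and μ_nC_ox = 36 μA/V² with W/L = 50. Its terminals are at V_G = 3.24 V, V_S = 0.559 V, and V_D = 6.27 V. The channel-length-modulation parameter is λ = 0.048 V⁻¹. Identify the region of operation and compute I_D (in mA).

V_GS = V_G − V_S = 3.24 − 0.559 = 2.68 V; V_DS = V_D − V_S = 6.27 − 0.559 = 5.71 V.
k_n = μ_nC_ox · (W/L) = 1.8 mA/V².
V_ov = V_GS − V_t = 2.68 − 1.48 = 1.2 V.
Since V_DS = 5.71 V ≥ V_ov = 1.2 V, the device is in saturation.
I_D = ½ k_n V_ov² (1 + λ V_DS) = 0.5 × 1.8 × 1.2² × (1 + 0.048 × 5.71) = 1.65 mA.

Saturation; I_D = 1.65 mA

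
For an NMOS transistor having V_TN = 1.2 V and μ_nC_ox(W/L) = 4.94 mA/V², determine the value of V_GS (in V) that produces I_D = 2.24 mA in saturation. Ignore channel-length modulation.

In saturation I_D = ½ k_n (V_GS − V_TN)², so V_GS − V_TN = √(2 I_D / k_n) = √(2 × 2.24 / 4.94) = 0.952 V.
V_GS = 1.2 + 0.952 = 2.15 V.

V_GS = 2.15 V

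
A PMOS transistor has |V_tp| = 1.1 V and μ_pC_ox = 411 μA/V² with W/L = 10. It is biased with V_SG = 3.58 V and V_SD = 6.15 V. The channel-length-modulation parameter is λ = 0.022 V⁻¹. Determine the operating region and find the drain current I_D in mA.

Saturation; I_D = 14.3 mA

k_p = μ_pC_ox · (W/L) = 4.11 mA/V².
V_ov = V_SG − |V_tp| = 3.58 − 1.1 = 2.48 V.
Since V_SD = 6.15 V ≥ V_ov = 2.48 V, the device is in saturation.
I_D = ½ k_p V_ov² (1 + λ V_SD) = 0.5 × 4.11 × 2.48² × (1 + 0.022 × 6.15) = 14.3 mA.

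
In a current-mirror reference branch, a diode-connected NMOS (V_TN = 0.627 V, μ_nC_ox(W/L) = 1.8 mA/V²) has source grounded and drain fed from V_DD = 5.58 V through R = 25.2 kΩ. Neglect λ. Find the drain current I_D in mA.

I_D = 0.179 mA

With gate tied to drain, V_GS = V_DS ≥ V_GS − V_TN, so the device is in saturation.
KCL at the drain: ½ k_n (V_GS − V_TN)² = (V_DD − V_GS)/R.
Let x = V_GS − 0.627. Then 22.7 x² + x − 4.953 = 0, giving x = 0.446 V (positive root), so V_GS = 1.07 V.
I_D = (V_DD − V_GS)/R = (5.58 − 1.07) / 25.2 = 0.179 mA.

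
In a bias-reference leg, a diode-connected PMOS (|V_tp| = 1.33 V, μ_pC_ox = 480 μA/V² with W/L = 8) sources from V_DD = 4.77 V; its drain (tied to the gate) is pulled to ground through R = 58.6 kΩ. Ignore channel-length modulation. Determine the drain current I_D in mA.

With gate tied to drain, V_SG = V_SD ≥ V_SG − |V_tp|, so the device is in saturation.
k_p = μ_pC_ox · (W/L) = 3.84 mA/V².
KCL at the drain: ½ k_p (V_SG − |V_tp|)² = (V_DD − V_SG)/R.
Let x = V_SG − 1.33. Then 113 x² + x − 3.44 = 0, giving x = 0.17 V (positive root), so V_SG = 1.5 V.
I_D = (V_DD − V_SG)/R = (4.77 − 1.5) / 58.6 = 0.0558 mA.

I_D = 0.0558 mA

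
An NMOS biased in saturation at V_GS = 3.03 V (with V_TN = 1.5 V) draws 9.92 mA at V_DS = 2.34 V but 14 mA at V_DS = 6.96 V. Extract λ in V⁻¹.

λ = 0.112 V⁻¹

With V_GS fixed, I_D ∝ (1 + λ V_DS) in saturation, so I_D2/I_D1 = (1 + λ V_DS2)/(1 + λ V_DS1).
14/9.92 = 1.411 = (1 + 6.96 λ)/(1 + 2.34 λ).
Solving: λ (I_D1 V_DS2 − I_D2 V_DS1) = I_D2 − I_D1, so λ = (14 − 9.92) / (9.92 × 6.96 − 14 × 2.34) = 4.08 / 36.3 = 0.112 V⁻¹.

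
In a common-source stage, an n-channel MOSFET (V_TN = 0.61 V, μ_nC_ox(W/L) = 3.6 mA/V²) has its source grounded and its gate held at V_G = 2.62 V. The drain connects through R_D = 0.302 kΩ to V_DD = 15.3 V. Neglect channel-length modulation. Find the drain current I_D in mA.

I_D = 7.27 mA

V_GS = V_G = 2.62 V, so V_ov = 2.62 − 0.61 = 2.01 V.
Assume saturation: I_D = ½ k_n V_ov² = 0.5 × 3.6 × 2.01² = 7.27 mA, giving V_DS = V_DD − I_D R_D = 15.3 − 7.27 × 0.302 = 13.1 V.
V_DS = 13.1 V ≥ V_ov = 2.01 V, confirming saturation.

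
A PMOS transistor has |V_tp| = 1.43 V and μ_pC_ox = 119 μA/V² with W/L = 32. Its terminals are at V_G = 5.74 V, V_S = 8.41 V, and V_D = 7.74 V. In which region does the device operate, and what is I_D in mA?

Triode; I_D = 2.31 mA

V_SG = V_S − V_G = 8.41 − 5.74 = 2.67 V; V_SD = V_S − V_D = 8.41 − 7.74 = 0.67 V.
k_p = μ_pC_ox · (W/L) = 3.808 mA/V².
V_ov = V_SG − |V_tp| = 2.67 − 1.43 = 1.24 V.
Since V_SD = 0.67 V < V_ov = 1.24 V, the device is in the triode region.
I_D = k_p [V_ov · V_SD − ½ V_SD²] = 3.808 × [1.24 × 0.67 − 0.5 × 0.67²] = 2.31 mA.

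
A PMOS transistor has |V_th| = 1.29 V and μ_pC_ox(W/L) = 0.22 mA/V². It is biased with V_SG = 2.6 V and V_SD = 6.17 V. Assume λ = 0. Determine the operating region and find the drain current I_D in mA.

Saturation; I_D = 0.189 mA

V_ov = V_SG − |V_th| = 2.6 − 1.29 = 1.31 V.
Since V_SD = 6.17 V ≥ V_ov = 1.31 V, the device is in saturation.
I_D = ½ k_p V_ov² = 0.5 × 0.22 × 1.31² = 0.189 mA.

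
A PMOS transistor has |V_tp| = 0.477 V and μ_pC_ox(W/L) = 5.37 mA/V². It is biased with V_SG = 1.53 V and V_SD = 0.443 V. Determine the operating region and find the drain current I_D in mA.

V_ov = V_SG − |V_tp| = 1.53 − 0.477 = 1.05 V.
Since V_SD = 0.443 V < V_ov = 1.05 V, the device is in the triode region.
I_D = k_p [V_ov · V_SD − ½ V_SD²] = 5.37 × [1.05 × 0.443 − 0.5 × 0.443²] = 1.98 mA.

Triode; I_D = 1.98 mA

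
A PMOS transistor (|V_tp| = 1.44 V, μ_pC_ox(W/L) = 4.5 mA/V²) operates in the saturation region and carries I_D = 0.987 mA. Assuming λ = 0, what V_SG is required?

V_SG = 2.10 V

In saturation I_D = ½ k_p (V_SG − |V_tp|)², so V_SG − |V_tp| = √(2 I_D / k_p) = √(2 × 0.987 / 4.5) = 0.662 V.
V_SG = 1.44 + 0.662 = 2.1 V.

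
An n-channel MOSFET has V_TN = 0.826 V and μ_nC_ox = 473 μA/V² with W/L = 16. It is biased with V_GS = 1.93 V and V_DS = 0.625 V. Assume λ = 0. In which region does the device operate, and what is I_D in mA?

Triode; I_D = 3.74 mA

k_n = μ_nC_ox · (W/L) = 7.568 mA/V².
V_ov = V_GS − V_TN = 1.93 − 0.826 = 1.1 V.
Since V_DS = 0.625 V < V_ov = 1.1 V, the device is in the triode region.
I_D = k_n [V_ov · V_DS − ½ V_DS²] = 7.568 × [1.1 × 0.625 − 0.5 × 0.625²] = 3.74 mA.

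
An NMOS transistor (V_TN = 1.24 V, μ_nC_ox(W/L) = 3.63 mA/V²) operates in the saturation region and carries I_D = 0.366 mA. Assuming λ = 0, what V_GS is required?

In saturation I_D = ½ k_n (V_GS − V_TN)², so V_GS − V_TN = √(2 I_D / k_n) = √(2 × 0.366 / 3.63) = 0.449 V.
V_GS = 1.24 + 0.449 = 1.69 V.

V_GS = 1.69 V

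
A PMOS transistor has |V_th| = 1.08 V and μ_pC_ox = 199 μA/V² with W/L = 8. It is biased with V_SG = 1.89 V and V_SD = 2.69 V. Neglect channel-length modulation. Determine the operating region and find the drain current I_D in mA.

Saturation; I_D = 0.522 mA

k_p = μ_pC_ox · (W/L) = 1.592 mA/V².
V_ov = V_SG − |V_th| = 1.89 − 1.08 = 0.81 V.
Since V_SD = 2.69 V ≥ V_ov = 0.81 V, the device is in saturation.
I_D = ½ k_p V_ov² = 0.5 × 1.592 × 0.81² = 0.522 mA.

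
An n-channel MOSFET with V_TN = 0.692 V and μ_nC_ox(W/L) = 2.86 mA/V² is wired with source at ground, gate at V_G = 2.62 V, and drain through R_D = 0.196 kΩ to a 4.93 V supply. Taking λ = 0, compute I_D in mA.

V_GS = V_G = 2.62 V, so V_ov = 2.62 − 0.692 = 1.93 V.
Assume saturation: I_D = ½ k_n V_ov² = 0.5 × 2.86 × 1.93² = 5.32 mA, giving V_DS = V_DD − I_D R_D = 4.93 − 5.32 × 0.196 = 3.89 V.
V_DS = 3.89 V ≥ V_ov = 1.93 V, confirming saturation.

I_D = 5.32 mA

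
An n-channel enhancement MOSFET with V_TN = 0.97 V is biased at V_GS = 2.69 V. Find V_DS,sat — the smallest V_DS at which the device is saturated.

The boundary between triode and saturation is V_DS = V_GS − V_TN = V_ov.
V_ov = 2.69 − 0.97 = 1.72 V.

V_DS,sat = 1.72 V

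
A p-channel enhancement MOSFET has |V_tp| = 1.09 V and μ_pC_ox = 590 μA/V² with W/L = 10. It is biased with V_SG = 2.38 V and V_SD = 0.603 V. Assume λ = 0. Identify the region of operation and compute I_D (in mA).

k_p = μ_pC_ox · (W/L) = 5.9 mA/V².
V_ov = V_SG − |V_tp| = 2.38 − 1.09 = 1.29 V.
Since V_SD = 0.603 V < V_ov = 1.29 V, the device is in the triode region.
I_D = k_p [V_ov · V_SD − ½ V_SD²] = 5.9 × [1.29 × 0.603 − 0.5 × 0.603²] = 3.52 mA.

Triode; I_D = 3.52 mA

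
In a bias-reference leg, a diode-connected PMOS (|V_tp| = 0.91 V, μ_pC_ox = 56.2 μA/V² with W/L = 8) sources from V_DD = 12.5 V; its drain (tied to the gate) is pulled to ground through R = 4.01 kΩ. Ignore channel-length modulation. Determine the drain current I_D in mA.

I_D = 2.12 mA

With gate tied to drain, V_SG = V_SD ≥ V_SG − |V_tp|, so the device is in saturation.
k_p = μ_pC_ox · (W/L) = 0.4496 mA/V².
KCL at the drain: ½ k_p (V_SG − |V_tp|)² = (V_DD − V_SG)/R.
Let x = V_SG − 0.91. Then 0.901 x² + x − 11.59 = 0, giving x = 3.07 V (positive root), so V_SG = 3.98 V.
I_D = (V_DD − V_SG)/R = (12.5 − 3.98) / 4.01 = 2.12 mA.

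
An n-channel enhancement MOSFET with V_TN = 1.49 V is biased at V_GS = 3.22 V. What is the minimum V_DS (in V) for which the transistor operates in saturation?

The boundary between triode and saturation is V_DS = V_GS − V_TN = V_ov.
V_ov = 3.22 − 1.49 = 1.73 V.

V_DS,sat = 1.73 V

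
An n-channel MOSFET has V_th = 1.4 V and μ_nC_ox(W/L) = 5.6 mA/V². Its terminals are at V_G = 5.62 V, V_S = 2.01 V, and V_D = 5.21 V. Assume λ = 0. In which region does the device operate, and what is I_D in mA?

Saturation; I_D = 13.7 mA

V_GS = V_G − V_S = 5.62 − 2.01 = 3.61 V; V_DS = V_D − V_S = 5.21 − 2.01 = 3.2 V.
V_ov = V_GS − V_th = 3.61 − 1.4 = 2.21 V.
Since V_DS = 3.2 V ≥ V_ov = 2.21 V, the device is in saturation.
I_D = ½ k_n V_ov² = 0.5 × 5.6 × 2.21² = 13.7 mA.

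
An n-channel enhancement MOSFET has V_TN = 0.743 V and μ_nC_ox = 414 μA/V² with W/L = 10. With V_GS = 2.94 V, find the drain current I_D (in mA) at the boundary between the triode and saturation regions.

At the boundary V_DS = V_ov = V_GS − V_TN = 2.94 − 0.743 = 2.2 V.
k_n = μ_nC_ox · (W/L) = 4.14 mA/V².
I_D = ½ k_n V_ov² = 0.5 × 4.14 × 2.2² = 9.99 mA.

I_D = 9.99 mA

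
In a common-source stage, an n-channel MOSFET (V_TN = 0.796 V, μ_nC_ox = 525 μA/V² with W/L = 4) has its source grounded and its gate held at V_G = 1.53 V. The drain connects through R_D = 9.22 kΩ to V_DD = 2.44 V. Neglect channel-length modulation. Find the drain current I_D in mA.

I_D = 0.245 mA

V_GS = V_G = 1.53 V, so V_ov = 1.53 − 0.796 = 0.734 V.
k_n = μ_nC_ox · (W/L) = 2.1 mA/V².
Assume saturation: I_D = ½ k_n V_ov² = 0.5 × 2.1 × 0.734² = 0.566 mA, giving V_DS = V_DD − I_D R_D = 2.44 − 0.566 × 9.22 = -2.78 V.
But -2.78 V < V_ov = 0.734 V, so the device is actually in triode.
In triode I_D = k_n[V_ov V_DS − ½ V_DS²] and I_D = (V_DD − V_DS)/R_D. Equating: 9.68 V_DS² − 15.21 V_DS + 2.44 = 0, giving V_DS = 0.181 V (the root below V_ov).
I_D = (2.44 − 0.181) / 9.22 = 0.245 mA.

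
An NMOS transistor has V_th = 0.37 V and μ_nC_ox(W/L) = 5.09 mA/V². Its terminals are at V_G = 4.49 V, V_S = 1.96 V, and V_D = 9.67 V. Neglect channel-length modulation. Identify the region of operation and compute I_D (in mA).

V_GS = V_G − V_S = 4.49 − 1.96 = 2.53 V; V_DS = V_D − V_S = 9.67 − 1.96 = 7.71 V.
V_ov = V_GS − V_th = 2.53 − 0.37 = 2.16 V.
Since V_DS = 7.71 V ≥ V_ov = 2.16 V, the device is in saturation.
I_D = ½ k_n V_ov² = 0.5 × 5.09 × 2.16² = 11.9 mA.

Saturation; I_D = 11.9 mA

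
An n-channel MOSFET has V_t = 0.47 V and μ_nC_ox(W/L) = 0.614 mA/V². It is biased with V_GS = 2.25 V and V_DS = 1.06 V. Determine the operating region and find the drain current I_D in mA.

Triode; I_D = 0.814 mA

V_ov = V_GS − V_t = 2.25 − 0.47 = 1.78 V.
Since V_DS = 1.06 V < V_ov = 1.78 V, the device is in the triode region.
I_D = k_n [V_ov · V_DS − ½ V_DS²] = 0.614 × [1.78 × 1.06 − 0.5 × 1.06²] = 0.814 mA.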